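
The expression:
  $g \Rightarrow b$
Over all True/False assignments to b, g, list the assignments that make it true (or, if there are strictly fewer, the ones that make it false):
is false only for:
  b=False, g=True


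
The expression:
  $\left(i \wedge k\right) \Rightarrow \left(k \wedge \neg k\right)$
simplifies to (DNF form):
$\neg i \vee \neg k$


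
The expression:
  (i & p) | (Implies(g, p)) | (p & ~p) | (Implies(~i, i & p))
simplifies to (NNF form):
i | p | ~g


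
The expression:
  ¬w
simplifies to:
¬w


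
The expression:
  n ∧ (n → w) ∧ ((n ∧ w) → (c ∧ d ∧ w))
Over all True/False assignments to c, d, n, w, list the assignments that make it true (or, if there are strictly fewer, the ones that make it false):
is true only for:
  c=True, d=True, n=True, w=True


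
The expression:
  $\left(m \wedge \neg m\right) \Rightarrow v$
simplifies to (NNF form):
$\text{True}$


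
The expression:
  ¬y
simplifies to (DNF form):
¬y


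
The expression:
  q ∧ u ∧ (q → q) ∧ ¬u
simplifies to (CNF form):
False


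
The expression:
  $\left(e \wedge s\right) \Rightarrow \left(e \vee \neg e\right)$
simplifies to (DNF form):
$\text{True}$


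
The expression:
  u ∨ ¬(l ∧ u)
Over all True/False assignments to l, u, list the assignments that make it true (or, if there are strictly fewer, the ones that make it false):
is always true.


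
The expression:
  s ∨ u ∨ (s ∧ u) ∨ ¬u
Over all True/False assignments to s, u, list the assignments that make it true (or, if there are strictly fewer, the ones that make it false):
is always true.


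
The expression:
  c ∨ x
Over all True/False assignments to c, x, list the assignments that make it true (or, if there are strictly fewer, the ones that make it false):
is false only for:
  c=False, x=False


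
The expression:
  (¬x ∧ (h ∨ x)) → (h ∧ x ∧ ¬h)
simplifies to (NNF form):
x ∨ ¬h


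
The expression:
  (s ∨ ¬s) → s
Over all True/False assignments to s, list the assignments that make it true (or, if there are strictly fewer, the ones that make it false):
is true only for:
  s=True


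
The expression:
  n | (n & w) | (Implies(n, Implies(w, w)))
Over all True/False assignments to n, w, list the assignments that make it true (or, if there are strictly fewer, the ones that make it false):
is always true.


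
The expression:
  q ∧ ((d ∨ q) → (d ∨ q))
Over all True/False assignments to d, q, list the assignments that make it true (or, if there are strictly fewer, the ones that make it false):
is true only for:
  d=False, q=True;
  d=True, q=True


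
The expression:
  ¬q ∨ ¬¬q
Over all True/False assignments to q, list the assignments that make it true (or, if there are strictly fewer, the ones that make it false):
is always true.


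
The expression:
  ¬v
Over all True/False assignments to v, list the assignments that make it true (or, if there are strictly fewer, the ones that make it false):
is true only for:
  v=False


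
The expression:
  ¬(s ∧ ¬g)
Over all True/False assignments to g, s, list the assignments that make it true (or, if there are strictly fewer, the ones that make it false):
is false only for:
  g=False, s=True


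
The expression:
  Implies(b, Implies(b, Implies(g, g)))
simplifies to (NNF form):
True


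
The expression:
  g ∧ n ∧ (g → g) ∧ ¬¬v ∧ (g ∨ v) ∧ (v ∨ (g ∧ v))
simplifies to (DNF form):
g ∧ n ∧ v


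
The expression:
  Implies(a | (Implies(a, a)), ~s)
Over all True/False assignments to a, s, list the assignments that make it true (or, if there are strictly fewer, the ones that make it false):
is true only for:
  a=False, s=False;
  a=True, s=False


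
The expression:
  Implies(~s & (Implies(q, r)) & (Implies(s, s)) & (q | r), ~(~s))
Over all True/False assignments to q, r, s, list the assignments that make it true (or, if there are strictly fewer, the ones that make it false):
is false only for:
  q=False, r=True, s=False;
  q=True, r=True, s=False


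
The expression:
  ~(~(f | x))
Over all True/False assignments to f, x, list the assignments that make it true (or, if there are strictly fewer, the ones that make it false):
is false only for:
  f=False, x=False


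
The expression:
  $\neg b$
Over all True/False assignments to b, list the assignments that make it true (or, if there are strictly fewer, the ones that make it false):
is true only for:
  b=False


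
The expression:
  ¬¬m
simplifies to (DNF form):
m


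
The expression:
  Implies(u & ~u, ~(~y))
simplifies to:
True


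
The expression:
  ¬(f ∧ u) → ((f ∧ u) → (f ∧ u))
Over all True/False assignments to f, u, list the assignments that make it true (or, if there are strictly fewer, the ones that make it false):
is always true.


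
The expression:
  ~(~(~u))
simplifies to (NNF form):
~u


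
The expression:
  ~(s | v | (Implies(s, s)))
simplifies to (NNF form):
False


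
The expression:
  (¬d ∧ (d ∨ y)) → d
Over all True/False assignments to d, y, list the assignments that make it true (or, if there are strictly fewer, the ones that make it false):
is false only for:
  d=False, y=True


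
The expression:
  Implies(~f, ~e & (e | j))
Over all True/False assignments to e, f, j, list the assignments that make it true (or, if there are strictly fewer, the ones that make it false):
is false only for:
  e=False, f=False, j=False;
  e=True, f=False, j=False;
  e=True, f=False, j=True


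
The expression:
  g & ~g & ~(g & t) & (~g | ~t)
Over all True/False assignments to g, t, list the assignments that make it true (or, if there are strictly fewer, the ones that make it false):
is never true.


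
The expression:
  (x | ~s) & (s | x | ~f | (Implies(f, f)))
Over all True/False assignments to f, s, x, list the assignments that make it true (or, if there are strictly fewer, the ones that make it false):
is false only for:
  f=False, s=True, x=False;
  f=True, s=True, x=False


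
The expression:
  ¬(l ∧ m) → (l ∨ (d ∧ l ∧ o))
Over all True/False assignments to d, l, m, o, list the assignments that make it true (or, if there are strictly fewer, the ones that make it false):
is true only for:
  d=False, l=True, m=False, o=False;
  d=False, l=True, m=False, o=True;
  d=False, l=True, m=True, o=False;
  d=False, l=True, m=True, o=True;
  d=True, l=True, m=False, o=False;
  d=True, l=True, m=False, o=True;
  d=True, l=True, m=True, o=False;
  d=True, l=True, m=True, o=True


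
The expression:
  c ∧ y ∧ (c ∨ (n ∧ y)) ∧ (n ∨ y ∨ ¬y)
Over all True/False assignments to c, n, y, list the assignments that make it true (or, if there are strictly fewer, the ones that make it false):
is true only for:
  c=True, n=False, y=True;
  c=True, n=True, y=True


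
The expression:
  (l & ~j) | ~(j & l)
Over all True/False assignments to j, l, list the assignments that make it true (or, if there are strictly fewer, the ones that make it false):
is false only for:
  j=True, l=True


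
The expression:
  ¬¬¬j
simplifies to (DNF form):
¬j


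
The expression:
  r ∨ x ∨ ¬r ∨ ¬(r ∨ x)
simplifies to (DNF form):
True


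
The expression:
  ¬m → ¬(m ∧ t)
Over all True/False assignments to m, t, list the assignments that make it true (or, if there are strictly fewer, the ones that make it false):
is always true.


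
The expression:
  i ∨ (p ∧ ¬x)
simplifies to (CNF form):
(i ∨ p) ∧ (i ∨ ¬x)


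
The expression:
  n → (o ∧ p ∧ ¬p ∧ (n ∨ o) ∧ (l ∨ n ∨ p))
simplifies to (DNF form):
¬n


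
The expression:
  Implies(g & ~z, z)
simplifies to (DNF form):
z | ~g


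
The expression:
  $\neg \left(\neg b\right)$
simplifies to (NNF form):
$b$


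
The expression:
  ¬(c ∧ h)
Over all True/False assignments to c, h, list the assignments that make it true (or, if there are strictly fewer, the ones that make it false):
is false only for:
  c=True, h=True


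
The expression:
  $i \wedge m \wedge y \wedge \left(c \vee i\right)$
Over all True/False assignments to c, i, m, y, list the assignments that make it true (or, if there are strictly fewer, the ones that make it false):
is true only for:
  c=False, i=True, m=True, y=True;
  c=True, i=True, m=True, y=True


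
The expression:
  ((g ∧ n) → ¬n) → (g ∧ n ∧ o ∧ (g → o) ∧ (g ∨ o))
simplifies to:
g ∧ n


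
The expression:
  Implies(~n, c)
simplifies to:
c | n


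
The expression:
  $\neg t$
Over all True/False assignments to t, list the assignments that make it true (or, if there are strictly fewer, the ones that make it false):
is true only for:
  t=False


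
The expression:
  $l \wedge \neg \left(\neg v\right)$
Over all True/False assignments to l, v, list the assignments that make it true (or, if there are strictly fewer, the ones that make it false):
is true only for:
  l=True, v=True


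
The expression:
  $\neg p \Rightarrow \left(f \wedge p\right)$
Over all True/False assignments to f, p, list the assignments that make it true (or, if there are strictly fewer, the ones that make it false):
is true only for:
  f=False, p=True;
  f=True, p=True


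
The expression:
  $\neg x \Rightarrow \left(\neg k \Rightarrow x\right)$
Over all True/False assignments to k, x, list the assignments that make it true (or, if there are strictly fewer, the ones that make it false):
is false only for:
  k=False, x=False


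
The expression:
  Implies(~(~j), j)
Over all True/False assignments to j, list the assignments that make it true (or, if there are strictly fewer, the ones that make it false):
is always true.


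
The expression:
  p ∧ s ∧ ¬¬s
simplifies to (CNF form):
p ∧ s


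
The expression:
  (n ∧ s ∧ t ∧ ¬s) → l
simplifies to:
True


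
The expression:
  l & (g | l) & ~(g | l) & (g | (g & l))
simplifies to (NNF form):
False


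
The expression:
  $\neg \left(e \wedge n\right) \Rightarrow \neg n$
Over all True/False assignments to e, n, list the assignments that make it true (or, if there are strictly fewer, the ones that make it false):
is false only for:
  e=False, n=True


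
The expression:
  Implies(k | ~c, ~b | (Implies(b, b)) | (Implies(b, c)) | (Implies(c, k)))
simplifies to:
True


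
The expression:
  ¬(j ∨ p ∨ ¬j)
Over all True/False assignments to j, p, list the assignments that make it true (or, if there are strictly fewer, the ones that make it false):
is never true.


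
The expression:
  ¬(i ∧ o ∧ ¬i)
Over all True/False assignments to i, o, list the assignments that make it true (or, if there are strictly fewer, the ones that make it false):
is always true.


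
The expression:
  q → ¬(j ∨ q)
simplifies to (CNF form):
¬q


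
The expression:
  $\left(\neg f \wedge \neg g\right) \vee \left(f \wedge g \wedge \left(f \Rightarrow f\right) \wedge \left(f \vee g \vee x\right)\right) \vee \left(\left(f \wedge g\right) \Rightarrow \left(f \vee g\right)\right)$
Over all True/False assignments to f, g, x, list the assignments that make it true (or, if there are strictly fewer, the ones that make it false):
is always true.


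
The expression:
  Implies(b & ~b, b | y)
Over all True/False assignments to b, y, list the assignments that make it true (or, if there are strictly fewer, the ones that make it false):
is always true.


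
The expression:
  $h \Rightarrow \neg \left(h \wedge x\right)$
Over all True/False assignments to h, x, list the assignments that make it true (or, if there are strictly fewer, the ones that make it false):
is false only for:
  h=True, x=True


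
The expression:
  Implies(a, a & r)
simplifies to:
r | ~a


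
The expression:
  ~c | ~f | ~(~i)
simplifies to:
i | ~c | ~f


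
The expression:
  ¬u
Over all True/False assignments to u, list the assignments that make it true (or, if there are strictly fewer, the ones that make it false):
is true only for:
  u=False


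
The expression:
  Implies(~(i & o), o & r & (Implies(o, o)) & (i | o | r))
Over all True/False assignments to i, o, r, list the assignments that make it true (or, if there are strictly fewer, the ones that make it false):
is true only for:
  i=False, o=True, r=True;
  i=True, o=True, r=False;
  i=True, o=True, r=True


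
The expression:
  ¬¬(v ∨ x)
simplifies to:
v ∨ x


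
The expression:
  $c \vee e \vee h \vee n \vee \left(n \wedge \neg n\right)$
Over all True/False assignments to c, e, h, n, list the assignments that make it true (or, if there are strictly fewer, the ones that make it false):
is false only for:
  c=False, e=False, h=False, n=False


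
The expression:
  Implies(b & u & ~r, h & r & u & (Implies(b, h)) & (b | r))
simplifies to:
r | ~b | ~u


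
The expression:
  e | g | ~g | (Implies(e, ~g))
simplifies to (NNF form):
True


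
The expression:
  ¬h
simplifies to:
¬h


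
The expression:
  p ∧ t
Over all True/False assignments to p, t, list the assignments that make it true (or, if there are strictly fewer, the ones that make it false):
is true only for:
  p=True, t=True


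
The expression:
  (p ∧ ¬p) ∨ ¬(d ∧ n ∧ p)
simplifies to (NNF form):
¬d ∨ ¬n ∨ ¬p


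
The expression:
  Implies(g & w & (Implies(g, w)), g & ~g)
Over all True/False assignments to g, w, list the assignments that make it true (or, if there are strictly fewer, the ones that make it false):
is false only for:
  g=True, w=True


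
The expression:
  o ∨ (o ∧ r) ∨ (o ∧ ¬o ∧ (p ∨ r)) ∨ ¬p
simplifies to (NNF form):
o ∨ ¬p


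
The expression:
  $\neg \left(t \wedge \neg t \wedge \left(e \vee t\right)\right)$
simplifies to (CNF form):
$\text{True}$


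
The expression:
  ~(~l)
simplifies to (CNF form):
l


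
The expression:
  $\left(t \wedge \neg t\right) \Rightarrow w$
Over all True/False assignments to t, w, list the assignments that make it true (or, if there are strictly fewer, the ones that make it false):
is always true.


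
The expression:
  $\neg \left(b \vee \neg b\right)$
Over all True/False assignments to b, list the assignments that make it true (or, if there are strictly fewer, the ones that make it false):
is never true.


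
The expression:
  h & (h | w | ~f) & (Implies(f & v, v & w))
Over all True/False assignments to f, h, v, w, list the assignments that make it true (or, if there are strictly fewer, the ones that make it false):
is true only for:
  f=False, h=True, v=False, w=False;
  f=False, h=True, v=False, w=True;
  f=False, h=True, v=True, w=False;
  f=False, h=True, v=True, w=True;
  f=True, h=True, v=False, w=False;
  f=True, h=True, v=False, w=True;
  f=True, h=True, v=True, w=True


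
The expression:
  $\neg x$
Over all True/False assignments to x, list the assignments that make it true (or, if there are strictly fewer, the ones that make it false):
is true only for:
  x=False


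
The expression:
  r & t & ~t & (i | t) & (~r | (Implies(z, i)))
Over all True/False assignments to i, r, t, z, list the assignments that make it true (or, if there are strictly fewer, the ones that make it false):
is never true.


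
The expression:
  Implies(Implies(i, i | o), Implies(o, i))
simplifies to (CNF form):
i | ~o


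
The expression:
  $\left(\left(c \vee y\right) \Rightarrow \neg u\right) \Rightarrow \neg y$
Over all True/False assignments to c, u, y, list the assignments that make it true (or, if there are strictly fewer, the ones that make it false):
is false only for:
  c=False, u=False, y=True;
  c=True, u=False, y=True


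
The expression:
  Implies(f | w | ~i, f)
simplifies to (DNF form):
f | (i & ~w)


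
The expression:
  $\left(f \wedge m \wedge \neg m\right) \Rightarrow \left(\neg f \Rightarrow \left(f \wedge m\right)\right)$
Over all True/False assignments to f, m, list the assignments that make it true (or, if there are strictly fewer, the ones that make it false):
is always true.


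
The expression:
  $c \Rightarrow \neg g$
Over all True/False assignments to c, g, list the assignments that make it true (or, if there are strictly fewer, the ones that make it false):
is false only for:
  c=True, g=True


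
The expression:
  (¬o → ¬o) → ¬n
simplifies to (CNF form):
¬n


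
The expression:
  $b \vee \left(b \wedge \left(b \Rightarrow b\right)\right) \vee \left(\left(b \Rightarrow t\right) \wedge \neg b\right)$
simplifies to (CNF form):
$\text{True}$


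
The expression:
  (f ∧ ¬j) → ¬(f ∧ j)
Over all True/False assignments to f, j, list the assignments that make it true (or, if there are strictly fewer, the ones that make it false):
is always true.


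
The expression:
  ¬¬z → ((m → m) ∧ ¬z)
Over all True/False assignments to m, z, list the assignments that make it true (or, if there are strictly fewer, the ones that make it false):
is true only for:
  m=False, z=False;
  m=True, z=False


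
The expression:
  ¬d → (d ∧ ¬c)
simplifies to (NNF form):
d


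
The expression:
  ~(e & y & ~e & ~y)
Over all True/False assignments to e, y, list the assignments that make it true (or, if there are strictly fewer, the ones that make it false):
is always true.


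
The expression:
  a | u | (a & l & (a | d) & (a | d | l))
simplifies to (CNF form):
a | u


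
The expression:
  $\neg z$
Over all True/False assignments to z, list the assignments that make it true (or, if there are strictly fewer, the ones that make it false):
is true only for:
  z=False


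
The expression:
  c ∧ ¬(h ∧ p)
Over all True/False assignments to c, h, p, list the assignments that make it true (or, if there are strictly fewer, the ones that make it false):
is true only for:
  c=True, h=False, p=False;
  c=True, h=False, p=True;
  c=True, h=True, p=False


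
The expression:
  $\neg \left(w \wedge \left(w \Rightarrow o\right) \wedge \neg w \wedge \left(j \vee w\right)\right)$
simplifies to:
$\text{True}$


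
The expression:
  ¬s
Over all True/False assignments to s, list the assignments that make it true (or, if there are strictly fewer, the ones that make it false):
is true only for:
  s=False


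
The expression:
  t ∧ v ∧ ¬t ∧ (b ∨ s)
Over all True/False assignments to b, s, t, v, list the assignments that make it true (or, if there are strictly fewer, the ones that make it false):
is never true.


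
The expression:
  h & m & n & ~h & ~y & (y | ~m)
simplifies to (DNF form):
False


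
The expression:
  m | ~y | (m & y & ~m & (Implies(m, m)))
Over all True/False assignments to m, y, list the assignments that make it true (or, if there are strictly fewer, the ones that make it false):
is false only for:
  m=False, y=True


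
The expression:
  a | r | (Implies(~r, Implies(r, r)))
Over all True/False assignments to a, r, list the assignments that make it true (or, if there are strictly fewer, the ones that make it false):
is always true.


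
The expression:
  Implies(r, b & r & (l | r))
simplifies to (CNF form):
b | ~r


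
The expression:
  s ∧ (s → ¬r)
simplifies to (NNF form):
s ∧ ¬r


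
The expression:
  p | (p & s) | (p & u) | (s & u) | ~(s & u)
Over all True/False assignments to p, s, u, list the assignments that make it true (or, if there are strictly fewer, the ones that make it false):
is always true.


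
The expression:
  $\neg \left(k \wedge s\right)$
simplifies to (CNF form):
$\neg k \vee \neg s$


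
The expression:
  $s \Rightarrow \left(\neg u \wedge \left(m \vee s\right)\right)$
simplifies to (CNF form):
$\neg s \vee \neg u$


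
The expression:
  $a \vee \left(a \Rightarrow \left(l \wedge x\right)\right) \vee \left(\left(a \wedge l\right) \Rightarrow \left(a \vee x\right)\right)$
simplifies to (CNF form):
$\text{True}$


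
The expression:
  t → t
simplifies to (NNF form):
True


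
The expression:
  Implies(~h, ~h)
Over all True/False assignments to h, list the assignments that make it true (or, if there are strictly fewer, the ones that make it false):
is always true.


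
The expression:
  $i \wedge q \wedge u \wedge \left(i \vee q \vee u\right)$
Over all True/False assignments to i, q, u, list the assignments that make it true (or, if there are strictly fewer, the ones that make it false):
is true only for:
  i=True, q=True, u=True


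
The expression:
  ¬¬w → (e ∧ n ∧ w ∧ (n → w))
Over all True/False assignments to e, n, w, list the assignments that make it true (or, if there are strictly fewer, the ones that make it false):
is false only for:
  e=False, n=False, w=True;
  e=False, n=True, w=True;
  e=True, n=False, w=True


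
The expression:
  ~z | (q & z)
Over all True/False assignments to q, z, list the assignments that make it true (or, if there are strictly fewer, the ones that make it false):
is false only for:
  q=False, z=True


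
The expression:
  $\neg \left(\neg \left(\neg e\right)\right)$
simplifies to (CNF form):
$\neg e$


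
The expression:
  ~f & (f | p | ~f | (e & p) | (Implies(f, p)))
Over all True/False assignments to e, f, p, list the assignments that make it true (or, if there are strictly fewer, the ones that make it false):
is true only for:
  e=False, f=False, p=False;
  e=False, f=False, p=True;
  e=True, f=False, p=False;
  e=True, f=False, p=True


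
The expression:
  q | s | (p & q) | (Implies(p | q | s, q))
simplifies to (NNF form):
q | s | ~p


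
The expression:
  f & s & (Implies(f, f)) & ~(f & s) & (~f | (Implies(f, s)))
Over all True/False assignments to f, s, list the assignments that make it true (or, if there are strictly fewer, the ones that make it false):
is never true.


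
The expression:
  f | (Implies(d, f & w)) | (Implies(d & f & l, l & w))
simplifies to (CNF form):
True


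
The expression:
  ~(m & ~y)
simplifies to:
y | ~m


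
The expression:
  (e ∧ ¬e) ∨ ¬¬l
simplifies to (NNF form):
l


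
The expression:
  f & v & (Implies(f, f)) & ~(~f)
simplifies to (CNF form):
f & v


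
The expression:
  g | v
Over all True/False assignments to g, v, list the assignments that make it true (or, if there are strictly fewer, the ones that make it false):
is false only for:
  g=False, v=False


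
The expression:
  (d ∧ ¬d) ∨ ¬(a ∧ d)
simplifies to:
¬a ∨ ¬d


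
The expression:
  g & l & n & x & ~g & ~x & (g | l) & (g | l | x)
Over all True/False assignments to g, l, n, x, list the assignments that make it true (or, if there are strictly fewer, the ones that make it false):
is never true.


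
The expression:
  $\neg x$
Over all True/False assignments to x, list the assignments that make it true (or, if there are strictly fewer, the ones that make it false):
is true only for:
  x=False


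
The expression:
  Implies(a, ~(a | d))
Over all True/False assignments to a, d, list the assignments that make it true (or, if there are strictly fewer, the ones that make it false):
is true only for:
  a=False, d=False;
  a=False, d=True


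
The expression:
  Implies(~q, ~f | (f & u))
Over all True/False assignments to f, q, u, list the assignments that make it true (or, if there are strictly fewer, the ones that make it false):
is false only for:
  f=True, q=False, u=False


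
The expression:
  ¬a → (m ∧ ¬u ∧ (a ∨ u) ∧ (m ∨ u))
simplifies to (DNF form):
a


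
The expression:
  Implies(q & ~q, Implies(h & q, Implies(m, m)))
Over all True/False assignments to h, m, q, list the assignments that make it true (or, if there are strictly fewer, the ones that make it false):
is always true.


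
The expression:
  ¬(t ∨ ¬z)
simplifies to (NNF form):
z ∧ ¬t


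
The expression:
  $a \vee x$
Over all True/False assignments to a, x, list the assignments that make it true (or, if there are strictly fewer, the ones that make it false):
is false only for:
  a=False, x=False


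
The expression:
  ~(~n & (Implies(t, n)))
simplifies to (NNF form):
n | t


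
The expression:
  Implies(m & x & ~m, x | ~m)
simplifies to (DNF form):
True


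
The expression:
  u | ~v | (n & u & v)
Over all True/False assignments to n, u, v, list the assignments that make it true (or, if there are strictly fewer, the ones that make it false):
is false only for:
  n=False, u=False, v=True;
  n=True, u=False, v=True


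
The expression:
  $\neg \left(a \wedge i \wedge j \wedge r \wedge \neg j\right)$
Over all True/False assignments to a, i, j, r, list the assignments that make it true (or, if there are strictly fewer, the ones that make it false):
is always true.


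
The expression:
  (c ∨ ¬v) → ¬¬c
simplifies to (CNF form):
c ∨ v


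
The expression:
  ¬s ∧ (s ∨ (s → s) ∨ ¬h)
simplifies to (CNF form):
¬s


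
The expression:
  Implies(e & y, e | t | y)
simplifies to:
True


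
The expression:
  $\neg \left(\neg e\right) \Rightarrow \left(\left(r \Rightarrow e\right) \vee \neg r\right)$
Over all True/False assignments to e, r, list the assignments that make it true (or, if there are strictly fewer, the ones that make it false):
is always true.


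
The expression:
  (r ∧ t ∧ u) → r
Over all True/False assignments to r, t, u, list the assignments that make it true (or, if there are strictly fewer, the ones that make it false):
is always true.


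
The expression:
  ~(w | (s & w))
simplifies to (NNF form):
~w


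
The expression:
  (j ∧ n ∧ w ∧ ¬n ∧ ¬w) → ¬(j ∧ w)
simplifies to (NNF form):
True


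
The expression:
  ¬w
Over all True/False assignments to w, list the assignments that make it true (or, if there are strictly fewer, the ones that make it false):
is true only for:
  w=False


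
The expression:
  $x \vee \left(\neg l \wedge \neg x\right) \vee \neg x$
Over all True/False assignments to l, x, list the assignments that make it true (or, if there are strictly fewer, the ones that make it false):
is always true.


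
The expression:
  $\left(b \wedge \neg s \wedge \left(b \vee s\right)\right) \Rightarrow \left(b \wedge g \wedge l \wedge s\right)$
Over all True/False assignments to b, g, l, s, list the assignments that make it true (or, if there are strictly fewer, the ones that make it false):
is false only for:
  b=True, g=False, l=False, s=False;
  b=True, g=False, l=True, s=False;
  b=True, g=True, l=False, s=False;
  b=True, g=True, l=True, s=False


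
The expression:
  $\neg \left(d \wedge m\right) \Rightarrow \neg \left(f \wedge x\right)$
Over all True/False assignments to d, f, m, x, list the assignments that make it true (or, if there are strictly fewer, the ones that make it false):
is false only for:
  d=False, f=True, m=False, x=True;
  d=False, f=True, m=True, x=True;
  d=True, f=True, m=False, x=True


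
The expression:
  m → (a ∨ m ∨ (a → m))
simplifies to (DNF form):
True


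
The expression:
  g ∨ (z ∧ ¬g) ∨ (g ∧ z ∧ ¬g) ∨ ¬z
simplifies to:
True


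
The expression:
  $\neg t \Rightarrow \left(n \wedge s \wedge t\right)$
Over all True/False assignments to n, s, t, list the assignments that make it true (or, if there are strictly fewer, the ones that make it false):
is true only for:
  n=False, s=False, t=True;
  n=False, s=True, t=True;
  n=True, s=False, t=True;
  n=True, s=True, t=True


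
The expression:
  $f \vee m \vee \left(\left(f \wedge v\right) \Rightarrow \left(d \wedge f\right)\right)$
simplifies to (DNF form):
$\text{True}$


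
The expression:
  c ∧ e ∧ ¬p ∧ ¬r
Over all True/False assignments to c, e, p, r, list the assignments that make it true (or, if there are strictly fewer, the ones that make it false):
is true only for:
  c=True, e=True, p=False, r=False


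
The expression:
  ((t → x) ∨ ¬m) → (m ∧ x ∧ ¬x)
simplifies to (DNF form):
m ∧ t ∧ ¬x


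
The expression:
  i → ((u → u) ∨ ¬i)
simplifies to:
True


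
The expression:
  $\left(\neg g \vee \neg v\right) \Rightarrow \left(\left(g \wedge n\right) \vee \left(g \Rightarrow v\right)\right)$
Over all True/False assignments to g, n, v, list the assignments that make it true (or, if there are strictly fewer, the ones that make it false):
is false only for:
  g=True, n=False, v=False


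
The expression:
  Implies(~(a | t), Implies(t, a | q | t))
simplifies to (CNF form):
True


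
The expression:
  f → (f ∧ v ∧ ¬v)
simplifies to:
¬f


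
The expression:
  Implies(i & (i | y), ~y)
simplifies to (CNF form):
~i | ~y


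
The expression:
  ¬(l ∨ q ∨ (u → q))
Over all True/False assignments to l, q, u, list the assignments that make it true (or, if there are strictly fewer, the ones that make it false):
is true only for:
  l=False, q=False, u=True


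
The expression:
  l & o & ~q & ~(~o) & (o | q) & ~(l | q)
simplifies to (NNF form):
False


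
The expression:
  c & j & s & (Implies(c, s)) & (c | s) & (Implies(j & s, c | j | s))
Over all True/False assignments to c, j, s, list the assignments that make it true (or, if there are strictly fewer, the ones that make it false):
is true only for:
  c=True, j=True, s=True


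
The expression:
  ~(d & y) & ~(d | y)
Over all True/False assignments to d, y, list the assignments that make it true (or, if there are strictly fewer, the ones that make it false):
is true only for:
  d=False, y=False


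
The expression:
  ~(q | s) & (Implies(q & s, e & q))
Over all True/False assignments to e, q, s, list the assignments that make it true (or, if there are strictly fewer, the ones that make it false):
is true only for:
  e=False, q=False, s=False;
  e=True, q=False, s=False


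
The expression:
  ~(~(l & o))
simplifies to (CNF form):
l & o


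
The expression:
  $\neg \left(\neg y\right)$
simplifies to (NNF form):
$y$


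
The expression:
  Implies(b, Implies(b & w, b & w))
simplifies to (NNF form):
True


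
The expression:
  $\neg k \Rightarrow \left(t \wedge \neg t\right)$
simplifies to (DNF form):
$k$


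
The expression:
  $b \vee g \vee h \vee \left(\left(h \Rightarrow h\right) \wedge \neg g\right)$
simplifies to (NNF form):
$\text{True}$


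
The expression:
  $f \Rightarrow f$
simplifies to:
$\text{True}$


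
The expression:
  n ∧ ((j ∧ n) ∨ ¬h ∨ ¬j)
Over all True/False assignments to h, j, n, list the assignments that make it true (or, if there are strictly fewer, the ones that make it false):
is true only for:
  h=False, j=False, n=True;
  h=False, j=True, n=True;
  h=True, j=False, n=True;
  h=True, j=True, n=True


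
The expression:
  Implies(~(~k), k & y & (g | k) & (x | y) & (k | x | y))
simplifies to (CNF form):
y | ~k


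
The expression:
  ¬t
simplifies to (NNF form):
¬t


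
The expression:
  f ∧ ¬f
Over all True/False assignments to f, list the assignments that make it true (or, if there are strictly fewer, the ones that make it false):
is never true.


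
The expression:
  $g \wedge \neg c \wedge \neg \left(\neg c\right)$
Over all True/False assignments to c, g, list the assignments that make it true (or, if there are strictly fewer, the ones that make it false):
is never true.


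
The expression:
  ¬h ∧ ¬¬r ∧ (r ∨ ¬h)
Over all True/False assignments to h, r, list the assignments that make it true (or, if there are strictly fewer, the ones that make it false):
is true only for:
  h=False, r=True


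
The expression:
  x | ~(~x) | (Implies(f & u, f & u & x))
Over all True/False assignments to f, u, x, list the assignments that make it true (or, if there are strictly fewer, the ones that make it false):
is false only for:
  f=True, u=True, x=False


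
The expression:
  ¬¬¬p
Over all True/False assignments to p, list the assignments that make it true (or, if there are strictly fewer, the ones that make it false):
is true only for:
  p=False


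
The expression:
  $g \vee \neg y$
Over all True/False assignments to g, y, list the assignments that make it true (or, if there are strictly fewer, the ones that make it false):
is false only for:
  g=False, y=True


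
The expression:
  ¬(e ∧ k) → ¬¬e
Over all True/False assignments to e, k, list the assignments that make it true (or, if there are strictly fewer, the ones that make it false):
is true only for:
  e=True, k=False;
  e=True, k=True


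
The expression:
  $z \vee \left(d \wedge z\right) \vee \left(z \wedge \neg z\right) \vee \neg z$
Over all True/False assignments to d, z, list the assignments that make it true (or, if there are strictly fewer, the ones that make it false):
is always true.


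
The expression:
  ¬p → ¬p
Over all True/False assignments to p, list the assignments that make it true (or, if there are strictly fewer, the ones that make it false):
is always true.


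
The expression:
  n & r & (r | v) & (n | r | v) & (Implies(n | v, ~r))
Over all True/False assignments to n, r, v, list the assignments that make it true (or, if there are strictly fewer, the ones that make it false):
is never true.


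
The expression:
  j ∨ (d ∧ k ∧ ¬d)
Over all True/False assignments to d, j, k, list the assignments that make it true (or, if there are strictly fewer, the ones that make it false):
is true only for:
  d=False, j=True, k=False;
  d=False, j=True, k=True;
  d=True, j=True, k=False;
  d=True, j=True, k=True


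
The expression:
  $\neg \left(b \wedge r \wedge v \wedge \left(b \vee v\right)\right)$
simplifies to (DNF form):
$\neg b \vee \neg r \vee \neg v$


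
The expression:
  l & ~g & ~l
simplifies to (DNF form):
False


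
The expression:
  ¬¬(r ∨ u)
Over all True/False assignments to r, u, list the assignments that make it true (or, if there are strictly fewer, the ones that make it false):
is false only for:
  r=False, u=False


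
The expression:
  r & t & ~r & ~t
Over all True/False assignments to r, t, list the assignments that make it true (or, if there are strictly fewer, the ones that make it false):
is never true.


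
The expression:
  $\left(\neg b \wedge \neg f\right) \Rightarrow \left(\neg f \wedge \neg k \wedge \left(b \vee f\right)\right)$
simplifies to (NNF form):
$b \vee f$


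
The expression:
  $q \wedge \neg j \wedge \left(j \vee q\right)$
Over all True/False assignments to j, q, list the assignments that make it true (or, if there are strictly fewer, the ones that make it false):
is true only for:
  j=False, q=True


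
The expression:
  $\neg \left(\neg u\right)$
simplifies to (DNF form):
$u$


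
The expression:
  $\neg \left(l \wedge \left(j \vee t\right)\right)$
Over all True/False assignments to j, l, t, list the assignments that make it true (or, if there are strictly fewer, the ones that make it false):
is false only for:
  j=False, l=True, t=True;
  j=True, l=True, t=False;
  j=True, l=True, t=True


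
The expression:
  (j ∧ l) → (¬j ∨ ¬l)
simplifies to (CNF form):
¬j ∨ ¬l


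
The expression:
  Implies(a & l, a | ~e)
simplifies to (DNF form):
True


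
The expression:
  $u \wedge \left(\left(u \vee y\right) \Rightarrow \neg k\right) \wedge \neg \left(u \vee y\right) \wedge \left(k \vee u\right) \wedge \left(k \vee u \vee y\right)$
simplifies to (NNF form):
$\text{False}$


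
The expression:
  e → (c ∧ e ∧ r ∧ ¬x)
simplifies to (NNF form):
(c ∧ r ∧ ¬x) ∨ ¬e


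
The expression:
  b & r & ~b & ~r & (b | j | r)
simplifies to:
False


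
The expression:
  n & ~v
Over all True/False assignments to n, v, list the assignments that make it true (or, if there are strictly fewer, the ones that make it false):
is true only for:
  n=True, v=False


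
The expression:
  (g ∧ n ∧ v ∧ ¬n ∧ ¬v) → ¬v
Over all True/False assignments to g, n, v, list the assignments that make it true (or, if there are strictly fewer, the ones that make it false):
is always true.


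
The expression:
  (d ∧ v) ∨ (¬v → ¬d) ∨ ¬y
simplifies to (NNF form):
v ∨ ¬d ∨ ¬y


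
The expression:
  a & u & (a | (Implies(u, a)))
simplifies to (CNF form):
a & u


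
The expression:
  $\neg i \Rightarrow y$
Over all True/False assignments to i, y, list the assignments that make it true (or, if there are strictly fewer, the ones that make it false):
is false only for:
  i=False, y=False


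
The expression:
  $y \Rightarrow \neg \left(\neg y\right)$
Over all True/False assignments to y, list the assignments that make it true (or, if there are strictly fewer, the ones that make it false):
is always true.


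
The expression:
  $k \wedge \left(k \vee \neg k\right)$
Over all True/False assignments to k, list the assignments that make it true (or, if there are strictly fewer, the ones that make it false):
is true only for:
  k=True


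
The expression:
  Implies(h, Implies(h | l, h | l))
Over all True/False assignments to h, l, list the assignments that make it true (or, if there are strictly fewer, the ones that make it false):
is always true.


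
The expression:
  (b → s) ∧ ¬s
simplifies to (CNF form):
¬b ∧ ¬s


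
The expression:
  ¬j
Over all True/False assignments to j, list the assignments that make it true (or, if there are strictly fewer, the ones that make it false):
is true only for:
  j=False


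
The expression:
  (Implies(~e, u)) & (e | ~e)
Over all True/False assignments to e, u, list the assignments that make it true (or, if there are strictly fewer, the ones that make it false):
is false only for:
  e=False, u=False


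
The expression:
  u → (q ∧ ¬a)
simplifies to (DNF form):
(q ∧ ¬a) ∨ ¬u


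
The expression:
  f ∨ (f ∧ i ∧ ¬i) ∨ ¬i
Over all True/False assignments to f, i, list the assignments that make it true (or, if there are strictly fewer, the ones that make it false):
is false only for:
  f=False, i=True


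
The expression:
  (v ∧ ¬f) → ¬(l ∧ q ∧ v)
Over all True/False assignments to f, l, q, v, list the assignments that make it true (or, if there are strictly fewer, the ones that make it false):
is false only for:
  f=False, l=True, q=True, v=True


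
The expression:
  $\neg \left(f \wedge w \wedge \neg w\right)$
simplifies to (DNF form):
$\text{True}$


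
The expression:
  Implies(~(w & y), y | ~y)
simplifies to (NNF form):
True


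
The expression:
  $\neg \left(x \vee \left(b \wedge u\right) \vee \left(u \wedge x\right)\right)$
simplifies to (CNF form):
$\neg x \wedge \left(\neg b \vee \neg u\right)$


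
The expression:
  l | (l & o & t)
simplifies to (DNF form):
l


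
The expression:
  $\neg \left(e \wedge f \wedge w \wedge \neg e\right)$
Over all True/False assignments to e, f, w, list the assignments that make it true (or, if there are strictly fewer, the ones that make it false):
is always true.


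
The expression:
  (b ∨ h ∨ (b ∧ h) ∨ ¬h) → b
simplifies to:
b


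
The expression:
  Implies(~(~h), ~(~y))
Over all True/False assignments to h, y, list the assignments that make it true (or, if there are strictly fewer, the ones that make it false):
is false only for:
  h=True, y=False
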